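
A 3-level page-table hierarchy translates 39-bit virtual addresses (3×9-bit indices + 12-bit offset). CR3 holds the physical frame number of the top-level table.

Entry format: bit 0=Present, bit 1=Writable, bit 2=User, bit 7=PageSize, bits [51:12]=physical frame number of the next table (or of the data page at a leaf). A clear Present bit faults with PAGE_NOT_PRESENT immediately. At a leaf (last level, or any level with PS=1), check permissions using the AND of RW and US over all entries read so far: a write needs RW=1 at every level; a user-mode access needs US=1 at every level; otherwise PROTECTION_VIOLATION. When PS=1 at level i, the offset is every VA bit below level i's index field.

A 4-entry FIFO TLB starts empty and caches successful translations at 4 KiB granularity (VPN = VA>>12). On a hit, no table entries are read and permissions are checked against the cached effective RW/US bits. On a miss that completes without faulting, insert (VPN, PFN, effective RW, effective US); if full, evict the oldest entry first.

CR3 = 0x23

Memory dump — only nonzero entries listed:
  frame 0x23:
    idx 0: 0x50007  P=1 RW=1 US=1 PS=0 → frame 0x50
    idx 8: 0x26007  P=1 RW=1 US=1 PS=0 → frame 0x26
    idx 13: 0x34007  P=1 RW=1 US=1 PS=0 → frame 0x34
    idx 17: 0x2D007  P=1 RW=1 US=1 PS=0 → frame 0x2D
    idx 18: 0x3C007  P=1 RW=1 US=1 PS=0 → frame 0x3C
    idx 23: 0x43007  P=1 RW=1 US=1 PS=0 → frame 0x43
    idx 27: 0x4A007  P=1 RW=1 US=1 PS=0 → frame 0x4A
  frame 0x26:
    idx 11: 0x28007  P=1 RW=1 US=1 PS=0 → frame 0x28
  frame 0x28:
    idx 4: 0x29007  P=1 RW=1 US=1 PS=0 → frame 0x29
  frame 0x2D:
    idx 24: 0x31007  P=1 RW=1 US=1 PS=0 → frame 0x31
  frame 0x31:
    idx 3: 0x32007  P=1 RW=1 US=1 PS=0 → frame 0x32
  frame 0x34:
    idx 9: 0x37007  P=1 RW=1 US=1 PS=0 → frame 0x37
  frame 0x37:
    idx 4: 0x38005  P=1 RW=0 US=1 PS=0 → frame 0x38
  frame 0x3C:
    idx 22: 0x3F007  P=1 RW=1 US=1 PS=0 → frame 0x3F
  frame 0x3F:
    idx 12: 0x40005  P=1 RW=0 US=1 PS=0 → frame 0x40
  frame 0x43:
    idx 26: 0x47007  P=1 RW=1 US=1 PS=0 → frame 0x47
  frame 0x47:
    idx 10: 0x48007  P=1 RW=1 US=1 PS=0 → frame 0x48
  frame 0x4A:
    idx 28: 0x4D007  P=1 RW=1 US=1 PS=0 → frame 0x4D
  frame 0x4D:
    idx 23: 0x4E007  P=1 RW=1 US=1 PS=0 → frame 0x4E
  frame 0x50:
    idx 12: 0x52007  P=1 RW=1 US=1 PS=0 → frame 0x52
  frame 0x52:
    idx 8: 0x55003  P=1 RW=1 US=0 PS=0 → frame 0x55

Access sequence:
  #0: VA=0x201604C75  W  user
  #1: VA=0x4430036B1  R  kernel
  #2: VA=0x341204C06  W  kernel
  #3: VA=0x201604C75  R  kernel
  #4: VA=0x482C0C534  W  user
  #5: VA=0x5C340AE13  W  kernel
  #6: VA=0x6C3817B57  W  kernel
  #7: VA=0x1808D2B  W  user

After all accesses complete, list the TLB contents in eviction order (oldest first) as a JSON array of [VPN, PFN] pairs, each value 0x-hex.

Trace:
#0 VA=0x201604C75 (w,user):
  lvl0: tbl 0x23, slot 8 ⇒ 0x26007 (P1/RW1/US1/PS0)
  lvl1: tbl 0x26, slot 11 ⇒ 0x28007 (P1/RW1/US1/PS0)
  lvl2: tbl 0x28, slot 4 ⇒ 0x29007 (P1/RW1/US1/PS0)
  → PA=0x29C75  (3 entries read)
#1 VA=0x4430036B1 (r,kernel):
  lvl0: tbl 0x23, slot 17 ⇒ 0x2D007 (P1/RW1/US1/PS0)
  lvl1: tbl 0x2D, slot 24 ⇒ 0x31007 (P1/RW1/US1/PS0)
  lvl2: tbl 0x31, slot 3 ⇒ 0x32007 (P1/RW1/US1/PS0)
  → PA=0x326B1  (3 entries read)
#2 VA=0x341204C06 (w,kernel):
  lvl0: tbl 0x23, slot 13 ⇒ 0x34007 (P1/RW1/US1/PS0)
  lvl1: tbl 0x34, slot 9 ⇒ 0x37007 (P1/RW1/US1/PS0)
  lvl2: tbl 0x37, slot 4 ⇒ 0x38005 (P1/RW0/US1/PS0)
  → PROTECTION_VIOLATION  (3 entries read)
#3 VA=0x201604C75 (r,kernel):
  TLB hit vpn=0x201604 → PA=0x29C75
#4 VA=0x482C0C534 (w,user):
  lvl0: tbl 0x23, slot 18 ⇒ 0x3C007 (P1/RW1/US1/PS0)
  lvl1: tbl 0x3C, slot 22 ⇒ 0x3F007 (P1/RW1/US1/PS0)
  lvl2: tbl 0x3F, slot 12 ⇒ 0x40005 (P1/RW0/US1/PS0)
  → PROTECTION_VIOLATION  (3 entries read)
#5 VA=0x5C340AE13 (w,kernel):
  lvl0: tbl 0x23, slot 23 ⇒ 0x43007 (P1/RW1/US1/PS0)
  lvl1: tbl 0x43, slot 26 ⇒ 0x47007 (P1/RW1/US1/PS0)
  lvl2: tbl 0x47, slot 10 ⇒ 0x48007 (P1/RW1/US1/PS0)
  → PA=0x48E13  (3 entries read)
#6 VA=0x6C3817B57 (w,kernel):
  lvl0: tbl 0x23, slot 27 ⇒ 0x4A007 (P1/RW1/US1/PS0)
  lvl1: tbl 0x4A, slot 28 ⇒ 0x4D007 (P1/RW1/US1/PS0)
  lvl2: tbl 0x4D, slot 23 ⇒ 0x4E007 (P1/RW1/US1/PS0)
  → PA=0x4EB57  (3 entries read)
#7 VA=0x1808D2B (w,user):
  lvl0: tbl 0x23, slot 0 ⇒ 0x50007 (P1/RW1/US1/PS0)
  lvl1: tbl 0x50, slot 12 ⇒ 0x52007 (P1/RW1/US1/PS0)
  lvl2: tbl 0x52, slot 8 ⇒ 0x55003 (P1/RW1/US0/PS0)
  → PROTECTION_VIOLATION  (3 entries read)

TLB: [["0x201604", "0x29"], ["0x443003", "0x32"], ["0x5C340A", "0x48"], ["0x6C3817", "0x4E"]]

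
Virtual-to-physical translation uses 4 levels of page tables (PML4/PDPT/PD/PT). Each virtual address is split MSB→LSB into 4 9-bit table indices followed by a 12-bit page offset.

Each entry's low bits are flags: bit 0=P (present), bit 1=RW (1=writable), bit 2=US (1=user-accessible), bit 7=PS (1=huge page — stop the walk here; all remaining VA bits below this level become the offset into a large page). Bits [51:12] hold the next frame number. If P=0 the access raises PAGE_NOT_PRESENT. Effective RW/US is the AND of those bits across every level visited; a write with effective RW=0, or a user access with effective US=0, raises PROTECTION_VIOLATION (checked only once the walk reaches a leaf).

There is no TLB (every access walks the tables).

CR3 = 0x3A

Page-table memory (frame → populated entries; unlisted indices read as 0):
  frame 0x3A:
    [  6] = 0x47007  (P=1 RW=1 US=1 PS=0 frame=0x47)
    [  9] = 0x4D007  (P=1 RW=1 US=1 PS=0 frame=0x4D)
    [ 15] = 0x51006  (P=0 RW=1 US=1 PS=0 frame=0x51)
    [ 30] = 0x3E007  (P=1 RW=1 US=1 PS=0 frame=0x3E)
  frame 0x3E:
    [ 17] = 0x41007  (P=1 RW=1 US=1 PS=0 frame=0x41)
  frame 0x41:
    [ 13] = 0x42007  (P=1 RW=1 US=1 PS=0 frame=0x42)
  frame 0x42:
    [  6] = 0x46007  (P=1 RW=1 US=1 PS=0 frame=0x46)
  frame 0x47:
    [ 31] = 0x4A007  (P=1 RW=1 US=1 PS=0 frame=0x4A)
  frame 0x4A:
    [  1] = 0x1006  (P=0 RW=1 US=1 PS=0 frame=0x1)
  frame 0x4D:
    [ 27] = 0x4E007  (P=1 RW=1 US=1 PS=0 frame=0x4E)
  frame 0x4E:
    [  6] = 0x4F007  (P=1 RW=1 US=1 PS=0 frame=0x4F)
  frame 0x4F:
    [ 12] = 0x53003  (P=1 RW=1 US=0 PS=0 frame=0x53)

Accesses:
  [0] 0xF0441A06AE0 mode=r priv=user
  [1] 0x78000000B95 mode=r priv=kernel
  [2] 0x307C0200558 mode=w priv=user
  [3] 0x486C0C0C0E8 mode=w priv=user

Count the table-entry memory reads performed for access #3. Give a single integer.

Trace:
#0 VA=0xF0441A06AE0 (r,user):
  lvl0: tbl 0x3A, slot 30 ⇒ 0x3E007 (P1/RW1/US1/PS0)
  lvl1: tbl 0x3E, slot 17 ⇒ 0x41007 (P1/RW1/US1/PS0)
  lvl2: tbl 0x41, slot 13 ⇒ 0x42007 (P1/RW1/US1/PS0)
  lvl3: tbl 0x42, slot 6 ⇒ 0x46007 (P1/RW1/US1/PS0)
  → PA=0x46AE0  (4 entries read)
#1 VA=0x78000000B95 (r,kernel):
  lvl0: tbl 0x3A, slot 15 ⇒ 0x51006 (P0/RW1/US1/PS0)
  → PAGE_NOT_PRESENT  (1 entries read)
#2 VA=0x307C0200558 (w,user):
  lvl0: tbl 0x3A, slot 6 ⇒ 0x47007 (P1/RW1/US1/PS0)
  lvl1: tbl 0x47, slot 31 ⇒ 0x4A007 (P1/RW1/US1/PS0)
  lvl2: tbl 0x4A, slot 1 ⇒ 0x1006 (P0/RW1/US1/PS0)
  → PAGE_NOT_PRESENT  (3 entries read)
#3 VA=0x486C0C0C0E8 (w,user):
  lvl0: tbl 0x3A, slot 9 ⇒ 0x4D007 (P1/RW1/US1/PS0)
  lvl1: tbl 0x4D, slot 27 ⇒ 0x4E007 (P1/RW1/US1/PS0)
  lvl2: tbl 0x4E, slot 6 ⇒ 0x4F007 (P1/RW1/US1/PS0)
  lvl3: tbl 0x4F, slot 12 ⇒ 0x53003 (P1/RW1/US0/PS0)
  → PROTECTION_VIOLATION  (4 entries read)

Entries read for #3: 4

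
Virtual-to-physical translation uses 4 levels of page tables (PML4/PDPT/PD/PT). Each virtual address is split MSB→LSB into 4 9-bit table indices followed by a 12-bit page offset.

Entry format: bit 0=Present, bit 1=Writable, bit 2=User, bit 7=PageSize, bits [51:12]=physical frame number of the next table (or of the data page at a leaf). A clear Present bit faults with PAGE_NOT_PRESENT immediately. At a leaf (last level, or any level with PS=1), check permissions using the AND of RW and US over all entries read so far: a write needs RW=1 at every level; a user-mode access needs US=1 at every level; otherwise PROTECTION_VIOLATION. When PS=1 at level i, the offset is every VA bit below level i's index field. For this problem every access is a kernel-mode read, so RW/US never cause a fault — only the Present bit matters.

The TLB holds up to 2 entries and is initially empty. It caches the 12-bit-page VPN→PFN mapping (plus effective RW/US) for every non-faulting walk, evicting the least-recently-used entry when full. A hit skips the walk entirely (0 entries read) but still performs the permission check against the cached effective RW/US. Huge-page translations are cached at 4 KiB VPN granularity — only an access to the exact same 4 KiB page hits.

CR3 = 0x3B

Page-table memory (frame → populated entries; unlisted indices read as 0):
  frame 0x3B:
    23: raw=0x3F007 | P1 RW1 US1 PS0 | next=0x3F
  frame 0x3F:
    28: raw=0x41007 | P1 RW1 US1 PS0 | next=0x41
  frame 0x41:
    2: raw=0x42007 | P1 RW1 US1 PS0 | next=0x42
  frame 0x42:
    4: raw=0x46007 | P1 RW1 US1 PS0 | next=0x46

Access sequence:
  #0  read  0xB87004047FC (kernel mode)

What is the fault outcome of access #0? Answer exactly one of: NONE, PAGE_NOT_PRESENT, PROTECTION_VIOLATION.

Trace:
#0 VA=0xB87004047FC (r,kernel):
  [0] read 0x3B idx=23: raw=0x3F007 flags P=1 W=1 U=1 S=0
  [1] read 0x3F idx=28: raw=0x41007 flags P=1 W=1 U=1 S=0
  [2] read 0x41 idx=2: raw=0x42007 flags P=1 W=1 U=1 S=0
  [3] read 0x42 idx=4: raw=0x46007 flags P=1 W=1 U=1 S=0
  → PA=0x467FC  (4 entries read)

Access #0 fault: NONE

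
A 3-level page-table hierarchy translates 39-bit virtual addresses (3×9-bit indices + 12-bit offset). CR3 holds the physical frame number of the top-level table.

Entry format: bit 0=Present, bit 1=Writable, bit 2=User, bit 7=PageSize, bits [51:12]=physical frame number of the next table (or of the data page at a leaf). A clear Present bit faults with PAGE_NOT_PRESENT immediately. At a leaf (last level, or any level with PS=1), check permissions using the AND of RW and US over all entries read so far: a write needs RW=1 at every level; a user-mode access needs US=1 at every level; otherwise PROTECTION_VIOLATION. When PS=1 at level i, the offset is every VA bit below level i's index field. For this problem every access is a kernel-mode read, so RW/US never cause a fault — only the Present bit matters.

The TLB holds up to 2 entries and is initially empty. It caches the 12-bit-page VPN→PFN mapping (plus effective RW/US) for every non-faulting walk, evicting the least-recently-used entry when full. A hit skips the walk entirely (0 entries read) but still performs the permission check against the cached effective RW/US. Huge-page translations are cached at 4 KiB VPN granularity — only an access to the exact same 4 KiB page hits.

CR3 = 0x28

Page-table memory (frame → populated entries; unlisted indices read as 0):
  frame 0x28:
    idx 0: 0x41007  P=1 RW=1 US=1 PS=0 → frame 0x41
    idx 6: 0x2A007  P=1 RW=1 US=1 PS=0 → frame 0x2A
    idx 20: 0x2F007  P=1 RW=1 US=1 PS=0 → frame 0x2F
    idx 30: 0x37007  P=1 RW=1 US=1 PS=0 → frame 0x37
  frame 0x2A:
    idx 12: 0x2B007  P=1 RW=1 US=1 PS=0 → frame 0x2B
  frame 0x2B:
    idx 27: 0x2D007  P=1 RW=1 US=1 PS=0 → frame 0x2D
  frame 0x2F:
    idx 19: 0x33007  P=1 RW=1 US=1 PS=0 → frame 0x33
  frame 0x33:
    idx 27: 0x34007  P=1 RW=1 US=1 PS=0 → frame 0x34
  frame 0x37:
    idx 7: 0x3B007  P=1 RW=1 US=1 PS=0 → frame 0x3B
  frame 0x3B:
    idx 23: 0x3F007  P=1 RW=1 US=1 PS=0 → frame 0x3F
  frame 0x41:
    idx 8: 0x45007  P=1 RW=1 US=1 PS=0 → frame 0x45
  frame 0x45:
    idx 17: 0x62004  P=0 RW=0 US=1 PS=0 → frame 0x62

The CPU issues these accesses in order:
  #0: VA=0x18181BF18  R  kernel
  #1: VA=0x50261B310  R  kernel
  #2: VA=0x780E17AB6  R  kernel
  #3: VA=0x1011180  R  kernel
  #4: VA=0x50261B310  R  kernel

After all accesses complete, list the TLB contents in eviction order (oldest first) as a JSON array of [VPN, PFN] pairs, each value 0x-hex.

Per-access translation:
#0 VA=0x18181BF18 (r,kernel):
  L0 @0x28[6] → 0x2A007  P=1,RW=1,US=1,PS=0
  L1 @0x2A[12] → 0x2B007  P=1,RW=1,US=1,PS=0
  L2 @0x2B[27] → 0x2D007  P=1,RW=1,US=1,PS=0
  ⇒ phys 0x2DF18  [3 reads]
#1 VA=0x50261B310 (r,kernel):
  L0 @0x28[20] → 0x2F007  P=1,RW=1,US=1,PS=0
  L1 @0x2F[19] → 0x33007  P=1,RW=1,US=1,PS=0
  L2 @0x33[27] → 0x34007  P=1,RW=1,US=1,PS=0
  ⇒ phys 0x34310  [3 reads]
#2 VA=0x780E17AB6 (r,kernel):
  L0 @0x28[30] → 0x37007  P=1,RW=1,US=1,PS=0
  L1 @0x37[7] → 0x3B007  P=1,RW=1,US=1,PS=0
  L2 @0x3B[23] → 0x3F007  P=1,RW=1,US=1,PS=0
  ⇒ phys 0x3FAB6  [3 reads]
#3 VA=0x1011180 (r,kernel):
  L0 @0x28[0] → 0x41007  P=1,RW=1,US=1,PS=0
  L1 @0x41[8] → 0x45007  P=1,RW=1,US=1,PS=0
  L2 @0x45[17] → 0x62004  P=0,RW=0,US=1,PS=0
  → PAGE_NOT_PRESENT  (3 entries read)
#4 VA=0x50261B310 (r,kernel):
  TLB hit vpn=0x50261B → PA=0x34310

TLB: [["0x780E17", "0x3F"], ["0x50261B", "0x34"]]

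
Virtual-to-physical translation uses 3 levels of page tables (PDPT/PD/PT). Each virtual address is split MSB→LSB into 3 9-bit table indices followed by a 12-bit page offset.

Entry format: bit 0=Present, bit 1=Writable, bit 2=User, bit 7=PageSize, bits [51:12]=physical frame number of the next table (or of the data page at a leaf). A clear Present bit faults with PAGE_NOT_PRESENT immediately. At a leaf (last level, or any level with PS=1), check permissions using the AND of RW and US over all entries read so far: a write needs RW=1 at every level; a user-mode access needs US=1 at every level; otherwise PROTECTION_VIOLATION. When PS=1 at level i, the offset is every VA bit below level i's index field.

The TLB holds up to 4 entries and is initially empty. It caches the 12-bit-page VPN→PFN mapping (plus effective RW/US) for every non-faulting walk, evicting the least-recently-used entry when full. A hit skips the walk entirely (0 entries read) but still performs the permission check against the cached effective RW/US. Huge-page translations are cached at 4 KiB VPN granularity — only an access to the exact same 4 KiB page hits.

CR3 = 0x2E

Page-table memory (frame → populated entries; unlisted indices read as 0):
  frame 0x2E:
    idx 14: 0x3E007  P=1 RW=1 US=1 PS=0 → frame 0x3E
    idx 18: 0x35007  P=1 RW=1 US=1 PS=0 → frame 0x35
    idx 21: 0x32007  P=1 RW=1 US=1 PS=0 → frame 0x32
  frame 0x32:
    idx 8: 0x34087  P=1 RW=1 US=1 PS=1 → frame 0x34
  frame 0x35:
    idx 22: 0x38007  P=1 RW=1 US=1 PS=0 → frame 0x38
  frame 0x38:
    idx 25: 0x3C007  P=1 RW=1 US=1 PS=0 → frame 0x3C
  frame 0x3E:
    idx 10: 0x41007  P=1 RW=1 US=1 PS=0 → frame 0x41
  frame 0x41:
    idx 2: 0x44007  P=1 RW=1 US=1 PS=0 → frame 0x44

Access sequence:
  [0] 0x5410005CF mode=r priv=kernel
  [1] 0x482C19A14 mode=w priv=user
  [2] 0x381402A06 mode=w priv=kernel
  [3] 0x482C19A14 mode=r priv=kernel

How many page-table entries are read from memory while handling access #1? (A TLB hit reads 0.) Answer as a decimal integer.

Per-access translation:
#0 VA=0x5410005CF (r,kernel):
  [0] read 0x2E idx=21: raw=0x32007 flags P=1 W=1 U=1 S=0
  [1] read 0x32 idx=8: raw=0x34087 flags P=1 W=1 U=1 S=1
  ⇒ phys 0x345CF (huge @L1)  [2 reads]
#1 VA=0x482C19A14 (w,user):
  [0] read 0x2E idx=18: raw=0x35007 flags P=1 W=1 U=1 S=0
  [1] read 0x35 idx=22: raw=0x38007 flags P=1 W=1 U=1 S=0
  [2] read 0x38 idx=25: raw=0x3C007 flags P=1 W=1 U=1 S=0
  ⇒ phys 0x3CA14  [3 reads]
#2 VA=0x381402A06 (w,kernel):
  [0] read 0x2E idx=14: raw=0x3E007 flags P=1 W=1 U=1 S=0
  [1] read 0x3E idx=10: raw=0x41007 flags P=1 W=1 U=1 S=0
  [2] read 0x41 idx=2: raw=0x44007 flags P=1 W=1 U=1 S=0
  ⇒ phys 0x44A06  [3 reads]
#3 VA=0x482C19A14 (r,kernel):
  TLB hit vpn=0x482C19 → PA=0x3CA14

Entries read for #1: 3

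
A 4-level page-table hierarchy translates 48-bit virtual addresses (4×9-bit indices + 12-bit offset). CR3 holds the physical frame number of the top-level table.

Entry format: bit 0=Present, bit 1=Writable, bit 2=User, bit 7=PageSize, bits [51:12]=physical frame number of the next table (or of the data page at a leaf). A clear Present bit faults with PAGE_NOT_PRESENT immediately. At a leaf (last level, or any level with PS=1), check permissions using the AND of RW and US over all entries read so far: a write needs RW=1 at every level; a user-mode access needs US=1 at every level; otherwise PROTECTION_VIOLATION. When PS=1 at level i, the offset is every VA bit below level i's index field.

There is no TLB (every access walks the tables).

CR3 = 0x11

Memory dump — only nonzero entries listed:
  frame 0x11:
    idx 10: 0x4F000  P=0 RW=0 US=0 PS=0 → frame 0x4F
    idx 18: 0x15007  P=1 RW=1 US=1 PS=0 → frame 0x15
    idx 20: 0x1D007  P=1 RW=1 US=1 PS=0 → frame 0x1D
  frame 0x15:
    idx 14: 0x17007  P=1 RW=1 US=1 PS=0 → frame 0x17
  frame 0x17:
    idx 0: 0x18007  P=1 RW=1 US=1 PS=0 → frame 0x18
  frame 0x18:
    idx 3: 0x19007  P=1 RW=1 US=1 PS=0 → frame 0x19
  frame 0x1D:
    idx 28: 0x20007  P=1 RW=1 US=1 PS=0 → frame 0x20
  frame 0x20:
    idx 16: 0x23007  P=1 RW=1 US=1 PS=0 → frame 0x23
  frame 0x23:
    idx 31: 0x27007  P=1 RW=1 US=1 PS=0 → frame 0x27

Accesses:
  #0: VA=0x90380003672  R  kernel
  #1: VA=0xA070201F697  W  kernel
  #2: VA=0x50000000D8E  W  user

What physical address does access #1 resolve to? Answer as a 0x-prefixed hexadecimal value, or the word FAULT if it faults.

Walk each access:
#0 VA=0x90380003672 (r,kernel):
  lvl0: tbl 0x11, slot 18 ⇒ 0x15007 (P1/RW1/US1/PS0)
  lvl1: tbl 0x15, slot 14 ⇒ 0x17007 (P1/RW1/US1/PS0)
  lvl2: tbl 0x17, slot 0 ⇒ 0x18007 (P1/RW1/US1/PS0)
  lvl3: tbl 0x18, slot 3 ⇒ 0x19007 (P1/RW1/US1/PS0)
  ✓ 0x19672  — 4 lookups
#1 VA=0xA070201F697 (w,kernel):
  lvl0: tbl 0x11, slot 20 ⇒ 0x1D007 (P1/RW1/US1/PS0)
  lvl1: tbl 0x1D, slot 28 ⇒ 0x20007 (P1/RW1/US1/PS0)
  lvl2: tbl 0x20, slot 16 ⇒ 0x23007 (P1/RW1/US1/PS0)
  lvl3: tbl 0x23, slot 31 ⇒ 0x27007 (P1/RW1/US1/PS0)
  ✓ 0x27697  — 4 lookups
#2 VA=0x50000000D8E (w,user):
  lvl0: tbl 0x11, slot 10 ⇒ 0x4F000 (P0/RW0/US0/PS0)
  ✗ PAGE_NOT_PRESENT  [1 reads]

Access #1 PA: 0x27697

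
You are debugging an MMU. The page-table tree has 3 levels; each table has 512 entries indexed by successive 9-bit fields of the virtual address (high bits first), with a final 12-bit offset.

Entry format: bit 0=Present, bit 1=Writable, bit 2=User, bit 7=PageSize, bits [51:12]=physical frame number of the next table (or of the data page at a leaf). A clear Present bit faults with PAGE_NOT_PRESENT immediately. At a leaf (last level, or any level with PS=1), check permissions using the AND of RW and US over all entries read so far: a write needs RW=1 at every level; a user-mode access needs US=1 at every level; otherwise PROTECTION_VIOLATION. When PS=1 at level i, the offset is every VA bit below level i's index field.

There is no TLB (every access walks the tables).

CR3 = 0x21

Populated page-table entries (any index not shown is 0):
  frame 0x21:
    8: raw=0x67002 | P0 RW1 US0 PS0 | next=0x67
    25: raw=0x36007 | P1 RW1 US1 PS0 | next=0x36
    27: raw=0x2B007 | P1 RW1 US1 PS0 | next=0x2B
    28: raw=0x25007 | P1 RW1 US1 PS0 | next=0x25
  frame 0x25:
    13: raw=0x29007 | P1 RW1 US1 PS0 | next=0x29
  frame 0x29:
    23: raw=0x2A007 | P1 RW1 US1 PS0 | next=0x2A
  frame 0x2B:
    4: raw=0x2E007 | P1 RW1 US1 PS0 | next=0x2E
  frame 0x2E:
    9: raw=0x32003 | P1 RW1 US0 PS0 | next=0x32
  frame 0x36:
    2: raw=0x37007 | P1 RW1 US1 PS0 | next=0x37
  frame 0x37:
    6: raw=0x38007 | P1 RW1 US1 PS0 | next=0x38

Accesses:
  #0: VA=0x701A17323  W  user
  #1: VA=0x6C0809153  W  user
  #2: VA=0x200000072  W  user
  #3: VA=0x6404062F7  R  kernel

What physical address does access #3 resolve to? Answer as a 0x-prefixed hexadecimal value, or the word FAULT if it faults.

Per-access translation:
#0 VA=0x701A17323 (w,user):
  L0: frame=0x21 idx=28 entry=0x25007 [P=1 RW=1 US=1 PS=0]
  L1: frame=0x25 idx=13 entry=0x29007 [P=1 RW=1 US=1 PS=0]
  L2: frame=0x29 idx=23 entry=0x2A007 [P=1 RW=1 US=1 PS=0]
  ⇒ phys 0x2A323  [3 reads]
#1 VA=0x6C0809153 (w,user):
  L0: frame=0x21 idx=27 entry=0x2B007 [P=1 RW=1 US=1 PS=0]
  L1: frame=0x2B idx=4 entry=0x2E007 [P=1 RW=1 US=1 PS=0]
  L2: frame=0x2E idx=9 entry=0x32003 [P=1 RW=1 US=0 PS=0]
  → PROTECTION_VIOLATION  (3 entries read)
#2 VA=0x200000072 (w,user):
  L0: frame=0x21 idx=8 entry=0x67002 [P=0 RW=1 US=0 PS=0]
  → PAGE_NOT_PRESENT  (1 entries read)
#3 VA=0x6404062F7 (r,kernel):
  L0: frame=0x21 idx=25 entry=0x36007 [P=1 RW=1 US=1 PS=0]
  L1: frame=0x36 idx=2 entry=0x37007 [P=1 RW=1 US=1 PS=0]
  L2: frame=0x37 idx=6 entry=0x38007 [P=1 RW=1 US=1 PS=0]
  ⇒ phys 0x382F7  [3 reads]

Access #3 PA: 0x382F7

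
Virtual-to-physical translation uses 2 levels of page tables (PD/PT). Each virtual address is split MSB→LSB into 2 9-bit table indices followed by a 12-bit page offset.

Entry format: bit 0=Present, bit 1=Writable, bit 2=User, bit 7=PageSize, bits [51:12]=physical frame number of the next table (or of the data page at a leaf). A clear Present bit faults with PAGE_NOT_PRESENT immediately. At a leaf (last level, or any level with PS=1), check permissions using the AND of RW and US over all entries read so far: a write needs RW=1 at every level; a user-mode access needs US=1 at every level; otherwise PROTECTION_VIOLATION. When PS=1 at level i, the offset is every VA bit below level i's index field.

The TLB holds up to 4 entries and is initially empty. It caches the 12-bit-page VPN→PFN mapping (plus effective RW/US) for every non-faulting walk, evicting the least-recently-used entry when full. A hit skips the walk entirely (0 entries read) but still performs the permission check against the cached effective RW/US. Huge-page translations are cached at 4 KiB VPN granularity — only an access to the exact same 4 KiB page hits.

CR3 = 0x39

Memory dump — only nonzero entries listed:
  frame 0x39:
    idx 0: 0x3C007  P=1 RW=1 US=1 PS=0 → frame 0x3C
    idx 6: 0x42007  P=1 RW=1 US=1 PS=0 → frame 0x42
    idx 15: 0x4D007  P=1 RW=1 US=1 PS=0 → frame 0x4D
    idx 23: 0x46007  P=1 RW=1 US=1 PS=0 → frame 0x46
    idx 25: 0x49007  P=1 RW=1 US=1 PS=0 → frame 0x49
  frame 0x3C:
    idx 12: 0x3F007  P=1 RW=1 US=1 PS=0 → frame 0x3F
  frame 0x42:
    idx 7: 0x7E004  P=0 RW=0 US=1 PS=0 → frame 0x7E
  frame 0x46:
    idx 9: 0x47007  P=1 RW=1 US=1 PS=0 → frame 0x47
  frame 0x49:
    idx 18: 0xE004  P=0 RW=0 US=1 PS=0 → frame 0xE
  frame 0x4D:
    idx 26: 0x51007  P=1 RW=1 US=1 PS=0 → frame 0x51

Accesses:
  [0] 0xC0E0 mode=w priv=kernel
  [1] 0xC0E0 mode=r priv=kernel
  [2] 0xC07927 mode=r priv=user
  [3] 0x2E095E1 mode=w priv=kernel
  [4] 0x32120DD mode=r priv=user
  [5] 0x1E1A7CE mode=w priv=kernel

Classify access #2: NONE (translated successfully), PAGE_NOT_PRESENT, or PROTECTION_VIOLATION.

Per-access translation:
#0 VA=0xC0E0 (w,kernel):
  lvl0: tbl 0x39, slot 0 ⇒ 0x3C007 (P1/RW1/US1/PS0)
  lvl1: tbl 0x3C, slot 12 ⇒ 0x3F007 (P1/RW1/US1/PS0)
  → PA=0x3F0E0  (2 entries read)
#1 VA=0xC0E0 (r,kernel):
  TLB hit vpn=0xC → PA=0x3F0E0
#2 VA=0xC07927 (r,user):
  lvl0: tbl 0x39, slot 6 ⇒ 0x42007 (P1/RW1/US1/PS0)
  lvl1: tbl 0x42, slot 7 ⇒ 0x7E004 (P0/RW0/US1/PS0)
  ⇒ fault: PAGE_NOT_PRESENT  — 2 lookups
#3 VA=0x2E095E1 (w,kernel):
  lvl0: tbl 0x39, slot 23 ⇒ 0x46007 (P1/RW1/US1/PS0)
  lvl1: tbl 0x46, slot 9 ⇒ 0x47007 (P1/RW1/US1/PS0)
  → PA=0x475E1  (2 entries read)
#4 VA=0x32120DD (r,user):
  lvl0: tbl 0x39, slot 25 ⇒ 0x49007 (P1/RW1/US1/PS0)
  lvl1: tbl 0x49, slot 18 ⇒ 0xE004 (P0/RW0/US1/PS0)
  ⇒ fault: PAGE_NOT_PRESENT  — 2 lookups
#5 VA=0x1E1A7CE (w,kernel):
  lvl0: tbl 0x39, slot 15 ⇒ 0x4D007 (P1/RW1/US1/PS0)
  lvl1: tbl 0x4D, slot 26 ⇒ 0x51007 (P1/RW1/US1/PS0)
  → PA=0x517CE  (2 entries read)

Access #2 fault: PAGE_NOT_PRESENT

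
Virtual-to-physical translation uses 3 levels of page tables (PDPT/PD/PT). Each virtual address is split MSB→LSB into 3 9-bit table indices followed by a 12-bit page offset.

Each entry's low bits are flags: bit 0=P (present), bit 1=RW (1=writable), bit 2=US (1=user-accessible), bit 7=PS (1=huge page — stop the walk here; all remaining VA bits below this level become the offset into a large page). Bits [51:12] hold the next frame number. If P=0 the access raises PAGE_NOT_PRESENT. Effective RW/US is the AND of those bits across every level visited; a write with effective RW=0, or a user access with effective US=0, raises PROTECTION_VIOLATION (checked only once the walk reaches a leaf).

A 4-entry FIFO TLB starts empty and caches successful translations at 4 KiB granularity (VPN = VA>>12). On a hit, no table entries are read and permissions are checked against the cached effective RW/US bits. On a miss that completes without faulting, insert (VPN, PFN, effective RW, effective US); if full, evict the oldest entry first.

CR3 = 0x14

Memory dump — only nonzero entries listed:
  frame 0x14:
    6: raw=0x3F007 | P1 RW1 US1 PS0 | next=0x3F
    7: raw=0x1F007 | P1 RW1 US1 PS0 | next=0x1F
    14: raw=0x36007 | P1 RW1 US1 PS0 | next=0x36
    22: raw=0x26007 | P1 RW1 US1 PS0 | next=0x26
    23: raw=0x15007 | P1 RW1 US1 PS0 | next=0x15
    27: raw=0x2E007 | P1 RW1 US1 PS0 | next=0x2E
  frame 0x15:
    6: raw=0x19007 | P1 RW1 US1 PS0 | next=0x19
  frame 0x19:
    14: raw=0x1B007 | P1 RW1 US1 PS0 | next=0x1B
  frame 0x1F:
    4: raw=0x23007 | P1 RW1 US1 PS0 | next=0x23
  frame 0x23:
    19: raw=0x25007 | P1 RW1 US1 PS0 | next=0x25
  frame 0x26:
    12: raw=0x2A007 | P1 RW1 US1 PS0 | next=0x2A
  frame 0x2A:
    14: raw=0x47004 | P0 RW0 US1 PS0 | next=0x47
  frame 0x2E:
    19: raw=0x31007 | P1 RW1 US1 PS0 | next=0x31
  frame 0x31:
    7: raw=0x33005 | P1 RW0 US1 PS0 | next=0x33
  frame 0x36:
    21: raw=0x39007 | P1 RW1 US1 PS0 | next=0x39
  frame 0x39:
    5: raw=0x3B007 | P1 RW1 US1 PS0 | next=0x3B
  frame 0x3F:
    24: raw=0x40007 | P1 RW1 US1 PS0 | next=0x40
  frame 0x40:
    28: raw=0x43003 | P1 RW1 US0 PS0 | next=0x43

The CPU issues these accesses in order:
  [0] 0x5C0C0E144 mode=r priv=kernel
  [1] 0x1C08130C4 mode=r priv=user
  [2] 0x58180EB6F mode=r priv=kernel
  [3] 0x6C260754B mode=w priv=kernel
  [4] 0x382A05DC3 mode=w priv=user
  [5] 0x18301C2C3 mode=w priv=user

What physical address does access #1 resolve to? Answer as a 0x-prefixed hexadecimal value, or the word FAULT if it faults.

Trace:
#0 VA=0x5C0C0E144 (r,kernel):
  L0: frame=0x14 idx=23 entry=0x15007 [P=1 RW=1 US=1 PS=0]
  L1: frame=0x15 idx=6 entry=0x19007 [P=1 RW=1 US=1 PS=0]
  L2: frame=0x19 idx=14 entry=0x1B007 [P=1 RW=1 US=1 PS=0]
  → PA=0x1B144  (3 entries read)
#1 VA=0x1C08130C4 (r,user):
  L0: frame=0x14 idx=7 entry=0x1F007 [P=1 RW=1 US=1 PS=0]
  L1: frame=0x1F idx=4 entry=0x23007 [P=1 RW=1 US=1 PS=0]
  L2: frame=0x23 idx=19 entry=0x25007 [P=1 RW=1 US=1 PS=0]
  → PA=0x250C4  (3 entries read)
#2 VA=0x58180EB6F (r,kernel):
  L0: frame=0x14 idx=22 entry=0x26007 [P=1 RW=1 US=1 PS=0]
  L1: frame=0x26 idx=12 entry=0x2A007 [P=1 RW=1 US=1 PS=0]
  L2: frame=0x2A idx=14 entry=0x47004 [P=0 RW=0 US=1 PS=0]
  ✗ PAGE_NOT_PRESENT  [3 reads]
#3 VA=0x6C260754B (w,kernel):
  L0: frame=0x14 idx=27 entry=0x2E007 [P=1 RW=1 US=1 PS=0]
  L1: frame=0x2E idx=19 entry=0x31007 [P=1 RW=1 US=1 PS=0]
  L2: frame=0x31 idx=7 entry=0x33005 [P=1 RW=0 US=1 PS=0]
  ✗ PROTECTION_VIOLATION  [3 reads]
#4 VA=0x382A05DC3 (w,user):
  L0: frame=0x14 idx=14 entry=0x36007 [P=1 RW=1 US=1 PS=0]
  L1: frame=0x36 idx=21 entry=0x39007 [P=1 RW=1 US=1 PS=0]
  L2: frame=0x39 idx=5 entry=0x3B007 [P=1 RW=1 US=1 PS=0]
  → PA=0x3BDC3  (3 entries read)
#5 VA=0x18301C2C3 (w,user):
  L0: frame=0x14 idx=6 entry=0x3F007 [P=1 RW=1 US=1 PS=0]
  L1: frame=0x3F idx=24 entry=0x40007 [P=1 RW=1 US=1 PS=0]
  L2: frame=0x40 idx=28 entry=0x43003 [P=1 RW=1 US=0 PS=0]
  ✗ PROTECTION_VIOLATION  [3 reads]

Access #1 PA: 0x250C4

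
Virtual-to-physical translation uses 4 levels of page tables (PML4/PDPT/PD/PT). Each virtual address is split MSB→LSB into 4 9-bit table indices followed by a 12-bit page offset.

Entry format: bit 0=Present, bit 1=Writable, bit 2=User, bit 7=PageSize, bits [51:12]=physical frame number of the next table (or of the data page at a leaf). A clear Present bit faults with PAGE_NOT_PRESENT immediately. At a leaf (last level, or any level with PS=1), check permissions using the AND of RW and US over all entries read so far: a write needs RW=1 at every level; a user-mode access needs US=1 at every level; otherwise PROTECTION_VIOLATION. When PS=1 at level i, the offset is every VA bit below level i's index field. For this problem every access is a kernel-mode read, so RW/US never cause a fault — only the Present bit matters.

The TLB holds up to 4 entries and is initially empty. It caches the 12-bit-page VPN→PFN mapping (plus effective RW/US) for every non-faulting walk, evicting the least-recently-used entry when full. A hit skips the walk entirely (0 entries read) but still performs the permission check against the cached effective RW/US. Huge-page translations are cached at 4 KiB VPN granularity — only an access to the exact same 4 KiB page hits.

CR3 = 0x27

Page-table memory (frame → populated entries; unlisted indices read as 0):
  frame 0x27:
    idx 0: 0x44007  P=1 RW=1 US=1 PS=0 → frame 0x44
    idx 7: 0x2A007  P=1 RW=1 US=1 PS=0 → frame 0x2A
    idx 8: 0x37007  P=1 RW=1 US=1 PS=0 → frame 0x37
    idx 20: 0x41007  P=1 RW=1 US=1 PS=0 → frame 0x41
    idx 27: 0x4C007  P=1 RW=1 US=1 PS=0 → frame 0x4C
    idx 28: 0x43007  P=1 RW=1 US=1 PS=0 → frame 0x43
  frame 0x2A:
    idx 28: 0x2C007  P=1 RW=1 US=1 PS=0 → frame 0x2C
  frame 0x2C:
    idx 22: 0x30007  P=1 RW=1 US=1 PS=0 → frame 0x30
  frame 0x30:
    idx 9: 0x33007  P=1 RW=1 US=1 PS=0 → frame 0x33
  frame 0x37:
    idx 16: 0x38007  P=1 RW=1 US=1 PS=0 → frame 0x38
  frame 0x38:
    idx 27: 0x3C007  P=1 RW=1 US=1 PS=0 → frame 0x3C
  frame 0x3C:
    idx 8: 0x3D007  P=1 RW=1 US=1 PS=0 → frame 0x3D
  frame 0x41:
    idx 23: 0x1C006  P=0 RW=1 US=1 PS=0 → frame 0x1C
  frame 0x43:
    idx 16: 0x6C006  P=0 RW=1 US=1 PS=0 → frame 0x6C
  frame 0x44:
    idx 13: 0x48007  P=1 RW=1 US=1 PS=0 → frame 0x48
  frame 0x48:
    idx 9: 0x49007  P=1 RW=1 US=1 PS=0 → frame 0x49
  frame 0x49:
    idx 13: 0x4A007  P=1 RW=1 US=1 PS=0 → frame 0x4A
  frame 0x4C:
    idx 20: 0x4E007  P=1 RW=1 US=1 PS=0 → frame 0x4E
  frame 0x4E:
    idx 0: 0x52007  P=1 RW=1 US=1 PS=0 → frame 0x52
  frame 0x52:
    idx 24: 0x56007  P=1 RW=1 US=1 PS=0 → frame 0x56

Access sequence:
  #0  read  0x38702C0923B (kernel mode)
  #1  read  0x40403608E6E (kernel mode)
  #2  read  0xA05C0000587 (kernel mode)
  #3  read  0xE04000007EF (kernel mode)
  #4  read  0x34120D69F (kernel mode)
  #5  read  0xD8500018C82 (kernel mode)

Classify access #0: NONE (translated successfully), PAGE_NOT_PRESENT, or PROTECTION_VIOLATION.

Per-access translation:
#0 VA=0x38702C0923B (r,kernel):
  L0: frame=0x27 idx=7 entry=0x2A007 [P=1 RW=1 US=1 PS=0]
  L1: frame=0x2A idx=28 entry=0x2C007 [P=1 RW=1 US=1 PS=0]
  L2: frame=0x2C idx=22 entry=0x30007 [P=1 RW=1 US=1 PS=0]
  L3: frame=0x30 idx=9 entry=0x33007 [P=1 RW=1 US=1 PS=0]
  ⇒ phys 0x3323B  [4 reads]
#1 VA=0x40403608E6E (r,kernel):
  L0: frame=0x27 idx=8 entry=0x37007 [P=1 RW=1 US=1 PS=0]
  L1: frame=0x37 idx=16 entry=0x38007 [P=1 RW=1 US=1 PS=0]
  L2: frame=0x38 idx=27 entry=0x3C007 [P=1 RW=1 US=1 PS=0]
  L3: frame=0x3C idx=8 entry=0x3D007 [P=1 RW=1 US=1 PS=0]
  ⇒ phys 0x3DE6E  [4 reads]
#2 VA=0xA05C0000587 (r,kernel):
  L0: frame=0x27 idx=20 entry=0x41007 [P=1 RW=1 US=1 PS=0]
  L1: frame=0x41 idx=23 entry=0x1C006 [P=0 RW=1 US=1 PS=0]
  ⇒ fault: PAGE_NOT_PRESENT  — 2 lookups
#3 VA=0xE04000007EF (r,kernel):
  L0: frame=0x27 idx=28 entry=0x43007 [P=1 RW=1 US=1 PS=0]
  L1: frame=0x43 idx=16 entry=0x6C006 [P=0 RW=1 US=1 PS=0]
  ⇒ fault: PAGE_NOT_PRESENT  — 2 lookups
#4 VA=0x34120D69F (r,kernel):
  L0: frame=0x27 idx=0 entry=0x44007 [P=1 RW=1 US=1 PS=0]
  L1: frame=0x44 idx=13 entry=0x48007 [P=1 RW=1 US=1 PS=0]
  L2: frame=0x48 idx=9 entry=0x49007 [P=1 RW=1 US=1 PS=0]
  L3: frame=0x49 idx=13 entry=0x4A007 [P=1 RW=1 US=1 PS=0]
  ⇒ phys 0x4A69F  [4 reads]
#5 VA=0xD8500018C82 (r,kernel):
  L0: frame=0x27 idx=27 entry=0x4C007 [P=1 RW=1 US=1 PS=0]
  L1: frame=0x4C idx=20 entry=0x4E007 [P=1 RW=1 US=1 PS=0]
  L2: frame=0x4E idx=0 entry=0x52007 [P=1 RW=1 US=1 PS=0]
  L3: frame=0x52 idx=24 entry=0x56007 [P=1 RW=1 US=1 PS=0]
  ⇒ phys 0x56C82  [4 reads]

Access #0 fault: NONE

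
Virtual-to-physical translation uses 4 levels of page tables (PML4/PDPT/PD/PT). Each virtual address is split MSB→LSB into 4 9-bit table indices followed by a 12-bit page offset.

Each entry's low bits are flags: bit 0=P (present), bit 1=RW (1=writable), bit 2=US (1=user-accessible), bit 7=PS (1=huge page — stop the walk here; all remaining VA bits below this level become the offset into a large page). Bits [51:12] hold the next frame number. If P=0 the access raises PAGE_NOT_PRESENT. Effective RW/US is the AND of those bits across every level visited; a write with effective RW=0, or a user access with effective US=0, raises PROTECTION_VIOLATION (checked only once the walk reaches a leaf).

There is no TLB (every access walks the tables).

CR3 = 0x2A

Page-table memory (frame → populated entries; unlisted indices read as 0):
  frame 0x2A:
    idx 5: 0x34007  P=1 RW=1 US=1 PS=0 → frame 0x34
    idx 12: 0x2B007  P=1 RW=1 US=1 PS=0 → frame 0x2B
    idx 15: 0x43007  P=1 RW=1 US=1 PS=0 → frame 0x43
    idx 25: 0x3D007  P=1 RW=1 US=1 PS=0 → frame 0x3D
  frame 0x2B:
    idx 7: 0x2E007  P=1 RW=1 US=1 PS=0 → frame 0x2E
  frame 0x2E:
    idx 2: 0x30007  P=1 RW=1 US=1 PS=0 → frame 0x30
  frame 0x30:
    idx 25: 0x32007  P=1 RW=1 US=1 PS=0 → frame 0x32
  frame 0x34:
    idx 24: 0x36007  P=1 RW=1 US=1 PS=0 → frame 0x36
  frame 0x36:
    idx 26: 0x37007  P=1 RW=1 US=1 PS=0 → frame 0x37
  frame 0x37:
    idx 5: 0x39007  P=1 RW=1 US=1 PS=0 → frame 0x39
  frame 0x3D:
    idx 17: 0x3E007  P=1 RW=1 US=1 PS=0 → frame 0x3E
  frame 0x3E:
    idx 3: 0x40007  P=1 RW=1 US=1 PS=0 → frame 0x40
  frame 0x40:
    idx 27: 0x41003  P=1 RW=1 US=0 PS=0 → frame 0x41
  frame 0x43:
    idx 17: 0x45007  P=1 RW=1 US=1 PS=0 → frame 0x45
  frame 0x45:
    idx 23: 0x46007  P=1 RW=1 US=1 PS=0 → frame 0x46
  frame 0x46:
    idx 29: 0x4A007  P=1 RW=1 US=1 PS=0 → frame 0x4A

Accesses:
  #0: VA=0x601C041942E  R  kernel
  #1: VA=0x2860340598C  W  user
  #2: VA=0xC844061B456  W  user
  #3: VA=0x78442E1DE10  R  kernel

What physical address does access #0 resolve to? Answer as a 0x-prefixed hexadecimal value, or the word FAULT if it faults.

Per-access translation:
#0 VA=0x601C041942E (r,kernel):
  L0: frame=0x2A idx=12 entry=0x2B007 [P=1 RW=1 US=1 PS=0]
  L1: frame=0x2B idx=7 entry=0x2E007 [P=1 RW=1 US=1 PS=0]
  L2: frame=0x2E idx=2 entry=0x30007 [P=1 RW=1 US=1 PS=0]
  L3: frame=0x30 idx=25 entry=0x32007 [P=1 RW=1 US=1 PS=0]
  → PA=0x3242E  (4 entries read)
#1 VA=0x2860340598C (w,user):
  L0: frame=0x2A idx=5 entry=0x34007 [P=1 RW=1 US=1 PS=0]
  L1: frame=0x34 idx=24 entry=0x36007 [P=1 RW=1 US=1 PS=0]
  L2: frame=0x36 idx=26 entry=0x37007 [P=1 RW=1 US=1 PS=0]
  L3: frame=0x37 idx=5 entry=0x39007 [P=1 RW=1 US=1 PS=0]
  → PA=0x3998C  (4 entries read)
#2 VA=0xC844061B456 (w,user):
  L0: frame=0x2A idx=25 entry=0x3D007 [P=1 RW=1 US=1 PS=0]
  L1: frame=0x3D idx=17 entry=0x3E007 [P=1 RW=1 US=1 PS=0]
  L2: frame=0x3E idx=3 entry=0x40007 [P=1 RW=1 US=1 PS=0]
  L3: frame=0x40 idx=27 entry=0x41003 [P=1 RW=1 US=0 PS=0]
  → PROTECTION_VIOLATION  (4 entries read)
#3 VA=0x78442E1DE10 (r,kernel):
  L0: frame=0x2A idx=15 entry=0x43007 [P=1 RW=1 US=1 PS=0]
  L1: frame=0x43 idx=17 entry=0x45007 [P=1 RW=1 US=1 PS=0]
  L2: frame=0x45 idx=23 entry=0x46007 [P=1 RW=1 US=1 PS=0]
  L3: frame=0x46 idx=29 entry=0x4A007 [P=1 RW=1 US=1 PS=0]
  → PA=0x4AE10  (4 entries read)

Access #0 PA: 0x3242E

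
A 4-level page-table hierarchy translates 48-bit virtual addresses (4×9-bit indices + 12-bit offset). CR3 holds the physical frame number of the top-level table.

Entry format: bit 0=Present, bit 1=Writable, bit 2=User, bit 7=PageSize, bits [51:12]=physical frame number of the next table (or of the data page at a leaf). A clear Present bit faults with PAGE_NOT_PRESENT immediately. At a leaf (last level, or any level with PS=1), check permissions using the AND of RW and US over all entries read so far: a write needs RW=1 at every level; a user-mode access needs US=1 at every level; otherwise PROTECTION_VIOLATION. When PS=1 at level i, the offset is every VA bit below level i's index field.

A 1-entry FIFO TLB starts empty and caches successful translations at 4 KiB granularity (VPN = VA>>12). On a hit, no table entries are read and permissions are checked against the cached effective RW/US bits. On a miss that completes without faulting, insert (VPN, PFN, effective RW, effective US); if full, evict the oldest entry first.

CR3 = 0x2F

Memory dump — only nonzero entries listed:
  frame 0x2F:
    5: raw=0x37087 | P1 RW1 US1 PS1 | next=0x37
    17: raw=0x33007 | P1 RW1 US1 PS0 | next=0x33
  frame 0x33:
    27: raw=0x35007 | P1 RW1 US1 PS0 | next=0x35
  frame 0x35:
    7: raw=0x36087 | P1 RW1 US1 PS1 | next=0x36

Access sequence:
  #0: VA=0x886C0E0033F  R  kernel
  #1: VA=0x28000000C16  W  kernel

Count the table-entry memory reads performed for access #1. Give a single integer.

Trace:
#0 VA=0x886C0E0033F (r,kernel):
  lvl0: tbl 0x2F, slot 17 ⇒ 0x33007 (P1/RW1/US1/PS0)
  lvl1: tbl 0x33, slot 27 ⇒ 0x35007 (P1/RW1/US1/PS0)
  lvl2: tbl 0x35, slot 7 ⇒ 0x36087 (P1/RW1/US1/PS1)
  ⇒ phys 0x3633F (huge @L2)  [3 reads]
#1 VA=0x28000000C16 (w,kernel):
  lvl0: tbl 0x2F, slot 5 ⇒ 0x37087 (P1/RW1/US1/PS1)
  ⇒ phys 0x37C16 (huge @L0)  [1 reads]

Entries read for #1: 1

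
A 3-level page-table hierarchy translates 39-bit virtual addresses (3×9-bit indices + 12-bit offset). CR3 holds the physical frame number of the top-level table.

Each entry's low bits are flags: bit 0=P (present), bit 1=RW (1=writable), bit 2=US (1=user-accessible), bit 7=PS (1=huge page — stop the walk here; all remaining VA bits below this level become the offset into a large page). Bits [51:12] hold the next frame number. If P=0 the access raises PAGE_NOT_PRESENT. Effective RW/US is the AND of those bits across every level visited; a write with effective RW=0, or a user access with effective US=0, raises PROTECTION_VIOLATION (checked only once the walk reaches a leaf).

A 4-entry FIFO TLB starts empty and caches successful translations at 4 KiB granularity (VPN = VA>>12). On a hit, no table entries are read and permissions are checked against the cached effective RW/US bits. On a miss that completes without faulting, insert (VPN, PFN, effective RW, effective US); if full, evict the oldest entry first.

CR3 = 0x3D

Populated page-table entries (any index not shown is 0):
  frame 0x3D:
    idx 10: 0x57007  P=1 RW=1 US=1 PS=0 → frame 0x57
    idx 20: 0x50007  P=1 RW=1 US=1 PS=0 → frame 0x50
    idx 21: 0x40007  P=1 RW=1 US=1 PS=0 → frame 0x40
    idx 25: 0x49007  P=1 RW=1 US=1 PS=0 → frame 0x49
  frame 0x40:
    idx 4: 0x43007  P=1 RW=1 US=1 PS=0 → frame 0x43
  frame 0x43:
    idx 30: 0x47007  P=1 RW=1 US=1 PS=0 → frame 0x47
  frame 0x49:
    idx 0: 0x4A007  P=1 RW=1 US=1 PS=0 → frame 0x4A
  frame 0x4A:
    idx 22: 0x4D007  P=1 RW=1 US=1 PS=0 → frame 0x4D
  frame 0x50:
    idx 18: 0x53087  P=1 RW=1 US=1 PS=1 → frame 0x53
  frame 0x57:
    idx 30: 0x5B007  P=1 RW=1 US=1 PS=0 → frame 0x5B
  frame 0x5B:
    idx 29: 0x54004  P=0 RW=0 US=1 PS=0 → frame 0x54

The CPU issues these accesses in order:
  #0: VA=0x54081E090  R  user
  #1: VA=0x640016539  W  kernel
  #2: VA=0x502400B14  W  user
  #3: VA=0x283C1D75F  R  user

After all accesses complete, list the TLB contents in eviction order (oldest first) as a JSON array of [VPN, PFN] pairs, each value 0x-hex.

Trace:
#0 VA=0x54081E090 (r,user):
  lvl0: tbl 0x3D, slot 21 ⇒ 0x40007 (P1/RW1/US1/PS0)
  lvl1: tbl 0x40, slot 4 ⇒ 0x43007 (P1/RW1/US1/PS0)
  lvl2: tbl 0x43, slot 30 ⇒ 0x47007 (P1/RW1/US1/PS0)
  ✓ 0x47090  — 3 lookups
#1 VA=0x640016539 (w,kernel):
  lvl0: tbl 0x3D, slot 25 ⇒ 0x49007 (P1/RW1/US1/PS0)
  lvl1: tbl 0x49, slot 0 ⇒ 0x4A007 (P1/RW1/US1/PS0)
  lvl2: tbl 0x4A, slot 22 ⇒ 0x4D007 (P1/RW1/US1/PS0)
  ✓ 0x4D539  — 3 lookups
#2 VA=0x502400B14 (w,user):
  lvl0: tbl 0x3D, slot 20 ⇒ 0x50007 (P1/RW1/US1/PS0)
  lvl1: tbl 0x50, slot 18 ⇒ 0x53087 (P1/RW1/US1/PS1)
  ✓ 0x53B14 (huge @L1)  — 2 lookups
#3 VA=0x283C1D75F (r,user):
  lvl0: tbl 0x3D, slot 10 ⇒ 0x57007 (P1/RW1/US1/PS0)
  lvl1: tbl 0x57, slot 30 ⇒ 0x5B007 (P1/RW1/US1/PS0)
  lvl2: tbl 0x5B, slot 29 ⇒ 0x54004 (P0/RW0/US1/PS0)
  ✗ PAGE_NOT_PRESENT  [3 reads]

TLB: [["0x54081E", "0x47"], ["0x640016", "0x4D"], ["0x502400", "0x53"]]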